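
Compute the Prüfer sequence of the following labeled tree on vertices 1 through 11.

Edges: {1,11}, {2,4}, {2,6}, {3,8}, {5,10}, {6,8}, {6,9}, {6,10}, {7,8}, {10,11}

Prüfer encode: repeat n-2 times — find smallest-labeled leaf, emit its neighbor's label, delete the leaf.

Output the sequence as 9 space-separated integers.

Answer: 11 8 2 6 10 8 6 6 10

Derivation:
Step 1: leaves = {1,3,4,5,7,9}. Remove smallest leaf 1, emit neighbor 11.
Step 2: leaves = {3,4,5,7,9,11}. Remove smallest leaf 3, emit neighbor 8.
Step 3: leaves = {4,5,7,9,11}. Remove smallest leaf 4, emit neighbor 2.
Step 4: leaves = {2,5,7,9,11}. Remove smallest leaf 2, emit neighbor 6.
Step 5: leaves = {5,7,9,11}. Remove smallest leaf 5, emit neighbor 10.
Step 6: leaves = {7,9,11}. Remove smallest leaf 7, emit neighbor 8.
Step 7: leaves = {8,9,11}. Remove smallest leaf 8, emit neighbor 6.
Step 8: leaves = {9,11}. Remove smallest leaf 9, emit neighbor 6.
Step 9: leaves = {6,11}. Remove smallest leaf 6, emit neighbor 10.
Done: 2 vertices remain (10, 11). Sequence = [11 8 2 6 10 8 6 6 10]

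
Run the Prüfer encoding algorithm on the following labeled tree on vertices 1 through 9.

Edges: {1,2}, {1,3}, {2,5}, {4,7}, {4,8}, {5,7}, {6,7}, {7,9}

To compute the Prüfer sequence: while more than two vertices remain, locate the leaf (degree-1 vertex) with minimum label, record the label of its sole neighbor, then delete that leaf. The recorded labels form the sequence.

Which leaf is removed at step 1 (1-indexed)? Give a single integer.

Step 1: current leaves = {3,6,8,9}. Remove leaf 3 (neighbor: 1).

Answer: 3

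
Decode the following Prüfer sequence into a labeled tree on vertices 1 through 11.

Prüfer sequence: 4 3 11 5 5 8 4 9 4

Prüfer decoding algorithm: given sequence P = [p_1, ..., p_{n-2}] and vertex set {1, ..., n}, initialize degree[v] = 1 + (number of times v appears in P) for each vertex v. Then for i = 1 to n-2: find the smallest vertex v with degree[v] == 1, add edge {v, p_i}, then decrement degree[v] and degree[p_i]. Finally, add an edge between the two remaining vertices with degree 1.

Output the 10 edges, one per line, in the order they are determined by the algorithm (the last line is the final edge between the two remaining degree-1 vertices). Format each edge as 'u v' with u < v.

Initial degrees: {1:1, 2:1, 3:2, 4:4, 5:3, 6:1, 7:1, 8:2, 9:2, 10:1, 11:2}
Step 1: smallest deg-1 vertex = 1, p_1 = 4. Add edge {1,4}. Now deg[1]=0, deg[4]=3.
Step 2: smallest deg-1 vertex = 2, p_2 = 3. Add edge {2,3}. Now deg[2]=0, deg[3]=1.
Step 3: smallest deg-1 vertex = 3, p_3 = 11. Add edge {3,11}. Now deg[3]=0, deg[11]=1.
Step 4: smallest deg-1 vertex = 6, p_4 = 5. Add edge {5,6}. Now deg[6]=0, deg[5]=2.
Step 5: smallest deg-1 vertex = 7, p_5 = 5. Add edge {5,7}. Now deg[7]=0, deg[5]=1.
Step 6: smallest deg-1 vertex = 5, p_6 = 8. Add edge {5,8}. Now deg[5]=0, deg[8]=1.
Step 7: smallest deg-1 vertex = 8, p_7 = 4. Add edge {4,8}. Now deg[8]=0, deg[4]=2.
Step 8: smallest deg-1 vertex = 10, p_8 = 9. Add edge {9,10}. Now deg[10]=0, deg[9]=1.
Step 9: smallest deg-1 vertex = 9, p_9 = 4. Add edge {4,9}. Now deg[9]=0, deg[4]=1.
Final: two remaining deg-1 vertices are 4, 11. Add edge {4,11}.

Answer: 1 4
2 3
3 11
5 6
5 7
5 8
4 8
9 10
4 9
4 11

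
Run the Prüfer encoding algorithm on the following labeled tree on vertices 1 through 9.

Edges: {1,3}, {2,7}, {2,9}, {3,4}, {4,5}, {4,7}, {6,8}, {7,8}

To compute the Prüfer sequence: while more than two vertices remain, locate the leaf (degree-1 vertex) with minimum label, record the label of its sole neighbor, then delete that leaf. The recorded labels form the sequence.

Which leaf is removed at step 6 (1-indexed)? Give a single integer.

Step 1: current leaves = {1,5,6,9}. Remove leaf 1 (neighbor: 3).
Step 2: current leaves = {3,5,6,9}. Remove leaf 3 (neighbor: 4).
Step 3: current leaves = {5,6,9}. Remove leaf 5 (neighbor: 4).
Step 4: current leaves = {4,6,9}. Remove leaf 4 (neighbor: 7).
Step 5: current leaves = {6,9}. Remove leaf 6 (neighbor: 8).
Step 6: current leaves = {8,9}. Remove leaf 8 (neighbor: 7).

Answer: 8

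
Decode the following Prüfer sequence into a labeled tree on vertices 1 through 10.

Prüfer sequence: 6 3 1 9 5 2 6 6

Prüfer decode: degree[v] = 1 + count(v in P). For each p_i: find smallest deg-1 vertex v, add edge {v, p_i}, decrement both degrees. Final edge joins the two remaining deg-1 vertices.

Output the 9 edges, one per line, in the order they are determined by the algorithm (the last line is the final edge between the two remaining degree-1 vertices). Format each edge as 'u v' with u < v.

Answer: 4 6
3 7
1 3
1 9
5 8
2 5
2 6
6 9
6 10

Derivation:
Initial degrees: {1:2, 2:2, 3:2, 4:1, 5:2, 6:4, 7:1, 8:1, 9:2, 10:1}
Step 1: smallest deg-1 vertex = 4, p_1 = 6. Add edge {4,6}. Now deg[4]=0, deg[6]=3.
Step 2: smallest deg-1 vertex = 7, p_2 = 3. Add edge {3,7}. Now deg[7]=0, deg[3]=1.
Step 3: smallest deg-1 vertex = 3, p_3 = 1. Add edge {1,3}. Now deg[3]=0, deg[1]=1.
Step 4: smallest deg-1 vertex = 1, p_4 = 9. Add edge {1,9}. Now deg[1]=0, deg[9]=1.
Step 5: smallest deg-1 vertex = 8, p_5 = 5. Add edge {5,8}. Now deg[8]=0, deg[5]=1.
Step 6: smallest deg-1 vertex = 5, p_6 = 2. Add edge {2,5}. Now deg[5]=0, deg[2]=1.
Step 7: smallest deg-1 vertex = 2, p_7 = 6. Add edge {2,6}. Now deg[2]=0, deg[6]=2.
Step 8: smallest deg-1 vertex = 9, p_8 = 6. Add edge {6,9}. Now deg[9]=0, deg[6]=1.
Final: two remaining deg-1 vertices are 6, 10. Add edge {6,10}.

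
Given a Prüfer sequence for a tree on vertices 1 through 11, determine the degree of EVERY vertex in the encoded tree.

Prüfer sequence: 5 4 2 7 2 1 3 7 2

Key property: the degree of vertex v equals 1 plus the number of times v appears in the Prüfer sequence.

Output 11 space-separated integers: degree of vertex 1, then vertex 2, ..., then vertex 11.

Answer: 2 4 2 2 2 1 3 1 1 1 1

Derivation:
p_1 = 5: count[5] becomes 1
p_2 = 4: count[4] becomes 1
p_3 = 2: count[2] becomes 1
p_4 = 7: count[7] becomes 1
p_5 = 2: count[2] becomes 2
p_6 = 1: count[1] becomes 1
p_7 = 3: count[3] becomes 1
p_8 = 7: count[7] becomes 2
p_9 = 2: count[2] becomes 3
Degrees (1 + count): deg[1]=1+1=2, deg[2]=1+3=4, deg[3]=1+1=2, deg[4]=1+1=2, deg[5]=1+1=2, deg[6]=1+0=1, deg[7]=1+2=3, deg[8]=1+0=1, deg[9]=1+0=1, deg[10]=1+0=1, deg[11]=1+0=1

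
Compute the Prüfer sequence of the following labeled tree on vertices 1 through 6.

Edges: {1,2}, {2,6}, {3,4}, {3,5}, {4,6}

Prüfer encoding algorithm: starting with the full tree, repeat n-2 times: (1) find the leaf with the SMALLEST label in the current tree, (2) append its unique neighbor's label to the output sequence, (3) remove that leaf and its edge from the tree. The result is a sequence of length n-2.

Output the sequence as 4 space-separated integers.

Answer: 2 6 3 4

Derivation:
Step 1: leaves = {1,5}. Remove smallest leaf 1, emit neighbor 2.
Step 2: leaves = {2,5}. Remove smallest leaf 2, emit neighbor 6.
Step 3: leaves = {5,6}. Remove smallest leaf 5, emit neighbor 3.
Step 4: leaves = {3,6}. Remove smallest leaf 3, emit neighbor 4.
Done: 2 vertices remain (4, 6). Sequence = [2 6 3 4]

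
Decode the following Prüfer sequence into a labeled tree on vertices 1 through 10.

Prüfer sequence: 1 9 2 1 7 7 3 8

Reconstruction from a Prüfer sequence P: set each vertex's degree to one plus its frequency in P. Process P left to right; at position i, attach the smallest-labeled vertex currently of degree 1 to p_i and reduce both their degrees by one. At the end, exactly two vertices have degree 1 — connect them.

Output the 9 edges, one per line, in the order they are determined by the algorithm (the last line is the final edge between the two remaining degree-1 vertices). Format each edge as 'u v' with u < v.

Answer: 1 4
5 9
2 6
1 2
1 7
7 9
3 7
3 8
8 10

Derivation:
Initial degrees: {1:3, 2:2, 3:2, 4:1, 5:1, 6:1, 7:3, 8:2, 9:2, 10:1}
Step 1: smallest deg-1 vertex = 4, p_1 = 1. Add edge {1,4}. Now deg[4]=0, deg[1]=2.
Step 2: smallest deg-1 vertex = 5, p_2 = 9. Add edge {5,9}. Now deg[5]=0, deg[9]=1.
Step 3: smallest deg-1 vertex = 6, p_3 = 2. Add edge {2,6}. Now deg[6]=0, deg[2]=1.
Step 4: smallest deg-1 vertex = 2, p_4 = 1. Add edge {1,2}. Now deg[2]=0, deg[1]=1.
Step 5: smallest deg-1 vertex = 1, p_5 = 7. Add edge {1,7}. Now deg[1]=0, deg[7]=2.
Step 6: smallest deg-1 vertex = 9, p_6 = 7. Add edge {7,9}. Now deg[9]=0, deg[7]=1.
Step 7: smallest deg-1 vertex = 7, p_7 = 3. Add edge {3,7}. Now deg[7]=0, deg[3]=1.
Step 8: smallest deg-1 vertex = 3, p_8 = 8. Add edge {3,8}. Now deg[3]=0, deg[8]=1.
Final: two remaining deg-1 vertices are 8, 10. Add edge {8,10}.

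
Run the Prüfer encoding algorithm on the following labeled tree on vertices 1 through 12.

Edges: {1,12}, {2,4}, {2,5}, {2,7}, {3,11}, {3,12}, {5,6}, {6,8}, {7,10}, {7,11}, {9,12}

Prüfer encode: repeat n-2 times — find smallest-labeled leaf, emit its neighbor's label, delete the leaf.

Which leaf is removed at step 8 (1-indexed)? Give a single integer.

Answer: 10

Derivation:
Step 1: current leaves = {1,4,8,9,10}. Remove leaf 1 (neighbor: 12).
Step 2: current leaves = {4,8,9,10}. Remove leaf 4 (neighbor: 2).
Step 3: current leaves = {8,9,10}. Remove leaf 8 (neighbor: 6).
Step 4: current leaves = {6,9,10}. Remove leaf 6 (neighbor: 5).
Step 5: current leaves = {5,9,10}. Remove leaf 5 (neighbor: 2).
Step 6: current leaves = {2,9,10}. Remove leaf 2 (neighbor: 7).
Step 7: current leaves = {9,10}. Remove leaf 9 (neighbor: 12).
Step 8: current leaves = {10,12}. Remove leaf 10 (neighbor: 7).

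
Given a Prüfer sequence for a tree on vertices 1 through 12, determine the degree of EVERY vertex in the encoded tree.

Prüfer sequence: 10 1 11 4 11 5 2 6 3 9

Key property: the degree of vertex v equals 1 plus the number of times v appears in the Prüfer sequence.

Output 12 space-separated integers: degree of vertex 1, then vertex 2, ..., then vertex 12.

p_1 = 10: count[10] becomes 1
p_2 = 1: count[1] becomes 1
p_3 = 11: count[11] becomes 1
p_4 = 4: count[4] becomes 1
p_5 = 11: count[11] becomes 2
p_6 = 5: count[5] becomes 1
p_7 = 2: count[2] becomes 1
p_8 = 6: count[6] becomes 1
p_9 = 3: count[3] becomes 1
p_10 = 9: count[9] becomes 1
Degrees (1 + count): deg[1]=1+1=2, deg[2]=1+1=2, deg[3]=1+1=2, deg[4]=1+1=2, deg[5]=1+1=2, deg[6]=1+1=2, deg[7]=1+0=1, deg[8]=1+0=1, deg[9]=1+1=2, deg[10]=1+1=2, deg[11]=1+2=3, deg[12]=1+0=1

Answer: 2 2 2 2 2 2 1 1 2 2 3 1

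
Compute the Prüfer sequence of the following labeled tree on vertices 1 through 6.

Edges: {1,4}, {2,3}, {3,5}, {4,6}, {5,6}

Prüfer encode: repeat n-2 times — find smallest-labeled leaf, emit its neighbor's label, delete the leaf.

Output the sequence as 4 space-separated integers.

Step 1: leaves = {1,2}. Remove smallest leaf 1, emit neighbor 4.
Step 2: leaves = {2,4}. Remove smallest leaf 2, emit neighbor 3.
Step 3: leaves = {3,4}. Remove smallest leaf 3, emit neighbor 5.
Step 4: leaves = {4,5}. Remove smallest leaf 4, emit neighbor 6.
Done: 2 vertices remain (5, 6). Sequence = [4 3 5 6]

Answer: 4 3 5 6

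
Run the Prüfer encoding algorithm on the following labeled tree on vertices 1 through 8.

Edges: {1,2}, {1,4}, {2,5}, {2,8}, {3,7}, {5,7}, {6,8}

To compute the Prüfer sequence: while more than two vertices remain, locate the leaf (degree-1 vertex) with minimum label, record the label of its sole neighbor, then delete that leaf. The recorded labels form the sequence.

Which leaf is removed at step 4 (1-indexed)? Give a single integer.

Step 1: current leaves = {3,4,6}. Remove leaf 3 (neighbor: 7).
Step 2: current leaves = {4,6,7}. Remove leaf 4 (neighbor: 1).
Step 3: current leaves = {1,6,7}. Remove leaf 1 (neighbor: 2).
Step 4: current leaves = {6,7}. Remove leaf 6 (neighbor: 8).

Answer: 6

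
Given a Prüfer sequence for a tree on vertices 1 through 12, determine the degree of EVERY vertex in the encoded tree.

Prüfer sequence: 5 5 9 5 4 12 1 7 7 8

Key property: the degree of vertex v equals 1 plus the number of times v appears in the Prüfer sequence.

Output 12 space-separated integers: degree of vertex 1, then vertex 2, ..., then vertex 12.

Answer: 2 1 1 2 4 1 3 2 2 1 1 2

Derivation:
p_1 = 5: count[5] becomes 1
p_2 = 5: count[5] becomes 2
p_3 = 9: count[9] becomes 1
p_4 = 5: count[5] becomes 3
p_5 = 4: count[4] becomes 1
p_6 = 12: count[12] becomes 1
p_7 = 1: count[1] becomes 1
p_8 = 7: count[7] becomes 1
p_9 = 7: count[7] becomes 2
p_10 = 8: count[8] becomes 1
Degrees (1 + count): deg[1]=1+1=2, deg[2]=1+0=1, deg[3]=1+0=1, deg[4]=1+1=2, deg[5]=1+3=4, deg[6]=1+0=1, deg[7]=1+2=3, deg[8]=1+1=2, deg[9]=1+1=2, deg[10]=1+0=1, deg[11]=1+0=1, deg[12]=1+1=2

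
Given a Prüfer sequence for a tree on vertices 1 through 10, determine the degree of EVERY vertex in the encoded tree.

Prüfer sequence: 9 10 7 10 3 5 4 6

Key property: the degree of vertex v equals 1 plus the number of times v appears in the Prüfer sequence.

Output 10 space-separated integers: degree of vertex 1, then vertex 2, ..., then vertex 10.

Answer: 1 1 2 2 2 2 2 1 2 3

Derivation:
p_1 = 9: count[9] becomes 1
p_2 = 10: count[10] becomes 1
p_3 = 7: count[7] becomes 1
p_4 = 10: count[10] becomes 2
p_5 = 3: count[3] becomes 1
p_6 = 5: count[5] becomes 1
p_7 = 4: count[4] becomes 1
p_8 = 6: count[6] becomes 1
Degrees (1 + count): deg[1]=1+0=1, deg[2]=1+0=1, deg[3]=1+1=2, deg[4]=1+1=2, deg[5]=1+1=2, deg[6]=1+1=2, deg[7]=1+1=2, deg[8]=1+0=1, deg[9]=1+1=2, deg[10]=1+2=3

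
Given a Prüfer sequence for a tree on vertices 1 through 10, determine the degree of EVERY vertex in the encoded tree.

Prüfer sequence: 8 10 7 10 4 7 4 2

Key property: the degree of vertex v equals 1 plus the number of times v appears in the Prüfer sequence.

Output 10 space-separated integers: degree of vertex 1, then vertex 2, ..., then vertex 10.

Answer: 1 2 1 3 1 1 3 2 1 3

Derivation:
p_1 = 8: count[8] becomes 1
p_2 = 10: count[10] becomes 1
p_3 = 7: count[7] becomes 1
p_4 = 10: count[10] becomes 2
p_5 = 4: count[4] becomes 1
p_6 = 7: count[7] becomes 2
p_7 = 4: count[4] becomes 2
p_8 = 2: count[2] becomes 1
Degrees (1 + count): deg[1]=1+0=1, deg[2]=1+1=2, deg[3]=1+0=1, deg[4]=1+2=3, deg[5]=1+0=1, deg[6]=1+0=1, deg[7]=1+2=3, deg[8]=1+1=2, deg[9]=1+0=1, deg[10]=1+2=3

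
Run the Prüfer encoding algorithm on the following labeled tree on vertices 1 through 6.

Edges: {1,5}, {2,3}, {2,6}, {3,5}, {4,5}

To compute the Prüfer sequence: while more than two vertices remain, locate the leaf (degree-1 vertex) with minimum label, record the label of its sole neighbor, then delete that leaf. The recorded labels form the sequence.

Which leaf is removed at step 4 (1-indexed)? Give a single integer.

Step 1: current leaves = {1,4,6}. Remove leaf 1 (neighbor: 5).
Step 2: current leaves = {4,6}. Remove leaf 4 (neighbor: 5).
Step 3: current leaves = {5,6}. Remove leaf 5 (neighbor: 3).
Step 4: current leaves = {3,6}. Remove leaf 3 (neighbor: 2).

Answer: 3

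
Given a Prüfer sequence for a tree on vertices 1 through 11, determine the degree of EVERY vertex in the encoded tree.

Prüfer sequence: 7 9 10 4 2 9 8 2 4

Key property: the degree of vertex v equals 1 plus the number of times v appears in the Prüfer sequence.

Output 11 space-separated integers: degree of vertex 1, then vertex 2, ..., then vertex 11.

p_1 = 7: count[7] becomes 1
p_2 = 9: count[9] becomes 1
p_3 = 10: count[10] becomes 1
p_4 = 4: count[4] becomes 1
p_5 = 2: count[2] becomes 1
p_6 = 9: count[9] becomes 2
p_7 = 8: count[8] becomes 1
p_8 = 2: count[2] becomes 2
p_9 = 4: count[4] becomes 2
Degrees (1 + count): deg[1]=1+0=1, deg[2]=1+2=3, deg[3]=1+0=1, deg[4]=1+2=3, deg[5]=1+0=1, deg[6]=1+0=1, deg[7]=1+1=2, deg[8]=1+1=2, deg[9]=1+2=3, deg[10]=1+1=2, deg[11]=1+0=1

Answer: 1 3 1 3 1 1 2 2 3 2 1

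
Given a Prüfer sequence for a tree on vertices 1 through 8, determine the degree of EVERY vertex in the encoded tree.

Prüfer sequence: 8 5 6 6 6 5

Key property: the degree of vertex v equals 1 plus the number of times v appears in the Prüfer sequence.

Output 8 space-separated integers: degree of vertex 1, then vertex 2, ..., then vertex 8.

p_1 = 8: count[8] becomes 1
p_2 = 5: count[5] becomes 1
p_3 = 6: count[6] becomes 1
p_4 = 6: count[6] becomes 2
p_5 = 6: count[6] becomes 3
p_6 = 5: count[5] becomes 2
Degrees (1 + count): deg[1]=1+0=1, deg[2]=1+0=1, deg[3]=1+0=1, deg[4]=1+0=1, deg[5]=1+2=3, deg[6]=1+3=4, deg[7]=1+0=1, deg[8]=1+1=2

Answer: 1 1 1 1 3 4 1 2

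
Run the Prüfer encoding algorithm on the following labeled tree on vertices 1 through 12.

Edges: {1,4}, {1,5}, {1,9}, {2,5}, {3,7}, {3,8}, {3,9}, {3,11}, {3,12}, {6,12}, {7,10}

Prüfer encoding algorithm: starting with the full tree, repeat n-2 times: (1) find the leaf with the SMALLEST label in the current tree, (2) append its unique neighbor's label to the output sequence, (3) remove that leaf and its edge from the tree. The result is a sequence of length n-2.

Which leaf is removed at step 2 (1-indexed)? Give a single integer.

Step 1: current leaves = {2,4,6,8,10,11}. Remove leaf 2 (neighbor: 5).
Step 2: current leaves = {4,5,6,8,10,11}. Remove leaf 4 (neighbor: 1).

Answer: 4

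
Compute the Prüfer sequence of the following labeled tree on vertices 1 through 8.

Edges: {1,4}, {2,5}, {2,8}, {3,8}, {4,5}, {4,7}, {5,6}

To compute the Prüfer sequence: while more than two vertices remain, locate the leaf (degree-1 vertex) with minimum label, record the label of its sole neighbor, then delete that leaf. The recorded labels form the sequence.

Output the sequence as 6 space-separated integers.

Answer: 4 8 5 4 5 2

Derivation:
Step 1: leaves = {1,3,6,7}. Remove smallest leaf 1, emit neighbor 4.
Step 2: leaves = {3,6,7}. Remove smallest leaf 3, emit neighbor 8.
Step 3: leaves = {6,7,8}. Remove smallest leaf 6, emit neighbor 5.
Step 4: leaves = {7,8}. Remove smallest leaf 7, emit neighbor 4.
Step 5: leaves = {4,8}. Remove smallest leaf 4, emit neighbor 5.
Step 6: leaves = {5,8}. Remove smallest leaf 5, emit neighbor 2.
Done: 2 vertices remain (2, 8). Sequence = [4 8 5 4 5 2]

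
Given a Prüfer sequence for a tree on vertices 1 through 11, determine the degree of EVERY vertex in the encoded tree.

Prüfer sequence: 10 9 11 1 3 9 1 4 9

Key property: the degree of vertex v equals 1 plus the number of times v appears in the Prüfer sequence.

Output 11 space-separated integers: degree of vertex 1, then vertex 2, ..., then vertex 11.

p_1 = 10: count[10] becomes 1
p_2 = 9: count[9] becomes 1
p_3 = 11: count[11] becomes 1
p_4 = 1: count[1] becomes 1
p_5 = 3: count[3] becomes 1
p_6 = 9: count[9] becomes 2
p_7 = 1: count[1] becomes 2
p_8 = 4: count[4] becomes 1
p_9 = 9: count[9] becomes 3
Degrees (1 + count): deg[1]=1+2=3, deg[2]=1+0=1, deg[3]=1+1=2, deg[4]=1+1=2, deg[5]=1+0=1, deg[6]=1+0=1, deg[7]=1+0=1, deg[8]=1+0=1, deg[9]=1+3=4, deg[10]=1+1=2, deg[11]=1+1=2

Answer: 3 1 2 2 1 1 1 1 4 2 2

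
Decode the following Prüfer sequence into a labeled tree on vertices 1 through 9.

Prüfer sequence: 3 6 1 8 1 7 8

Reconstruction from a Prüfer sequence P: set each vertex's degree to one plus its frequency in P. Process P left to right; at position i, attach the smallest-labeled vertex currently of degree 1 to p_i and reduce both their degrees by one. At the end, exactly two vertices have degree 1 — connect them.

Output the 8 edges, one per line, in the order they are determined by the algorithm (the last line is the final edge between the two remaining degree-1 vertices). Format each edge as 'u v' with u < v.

Answer: 2 3
3 6
1 4
5 8
1 6
1 7
7 8
8 9

Derivation:
Initial degrees: {1:3, 2:1, 3:2, 4:1, 5:1, 6:2, 7:2, 8:3, 9:1}
Step 1: smallest deg-1 vertex = 2, p_1 = 3. Add edge {2,3}. Now deg[2]=0, deg[3]=1.
Step 2: smallest deg-1 vertex = 3, p_2 = 6. Add edge {3,6}. Now deg[3]=0, deg[6]=1.
Step 3: smallest deg-1 vertex = 4, p_3 = 1. Add edge {1,4}. Now deg[4]=0, deg[1]=2.
Step 4: smallest deg-1 vertex = 5, p_4 = 8. Add edge {5,8}. Now deg[5]=0, deg[8]=2.
Step 5: smallest deg-1 vertex = 6, p_5 = 1. Add edge {1,6}. Now deg[6]=0, deg[1]=1.
Step 6: smallest deg-1 vertex = 1, p_6 = 7. Add edge {1,7}. Now deg[1]=0, deg[7]=1.
Step 7: smallest deg-1 vertex = 7, p_7 = 8. Add edge {7,8}. Now deg[7]=0, deg[8]=1.
Final: two remaining deg-1 vertices are 8, 9. Add edge {8,9}.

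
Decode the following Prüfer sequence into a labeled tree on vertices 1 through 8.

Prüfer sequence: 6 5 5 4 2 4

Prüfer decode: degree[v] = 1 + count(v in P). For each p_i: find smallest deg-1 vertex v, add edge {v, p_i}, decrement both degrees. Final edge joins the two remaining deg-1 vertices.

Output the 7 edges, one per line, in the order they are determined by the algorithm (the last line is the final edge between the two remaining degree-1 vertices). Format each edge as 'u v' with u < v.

Answer: 1 6
3 5
5 6
4 5
2 7
2 4
4 8

Derivation:
Initial degrees: {1:1, 2:2, 3:1, 4:3, 5:3, 6:2, 7:1, 8:1}
Step 1: smallest deg-1 vertex = 1, p_1 = 6. Add edge {1,6}. Now deg[1]=0, deg[6]=1.
Step 2: smallest deg-1 vertex = 3, p_2 = 5. Add edge {3,5}. Now deg[3]=0, deg[5]=2.
Step 3: smallest deg-1 vertex = 6, p_3 = 5. Add edge {5,6}. Now deg[6]=0, deg[5]=1.
Step 4: smallest deg-1 vertex = 5, p_4 = 4. Add edge {4,5}. Now deg[5]=0, deg[4]=2.
Step 5: smallest deg-1 vertex = 7, p_5 = 2. Add edge {2,7}. Now deg[7]=0, deg[2]=1.
Step 6: smallest deg-1 vertex = 2, p_6 = 4. Add edge {2,4}. Now deg[2]=0, deg[4]=1.
Final: two remaining deg-1 vertices are 4, 8. Add edge {4,8}.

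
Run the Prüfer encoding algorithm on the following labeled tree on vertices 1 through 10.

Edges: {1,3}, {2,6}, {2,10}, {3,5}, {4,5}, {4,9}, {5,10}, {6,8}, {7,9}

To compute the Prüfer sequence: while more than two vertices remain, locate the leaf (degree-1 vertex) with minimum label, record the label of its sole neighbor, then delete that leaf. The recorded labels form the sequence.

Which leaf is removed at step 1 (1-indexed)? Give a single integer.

Answer: 1

Derivation:
Step 1: current leaves = {1,7,8}. Remove leaf 1 (neighbor: 3).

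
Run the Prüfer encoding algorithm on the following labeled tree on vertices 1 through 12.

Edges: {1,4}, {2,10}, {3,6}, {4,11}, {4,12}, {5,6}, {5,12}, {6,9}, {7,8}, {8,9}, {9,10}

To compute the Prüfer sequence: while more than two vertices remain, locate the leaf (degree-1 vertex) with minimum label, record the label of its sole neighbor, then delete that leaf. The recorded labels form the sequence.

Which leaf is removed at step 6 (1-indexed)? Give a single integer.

Step 1: current leaves = {1,2,3,7,11}. Remove leaf 1 (neighbor: 4).
Step 2: current leaves = {2,3,7,11}. Remove leaf 2 (neighbor: 10).
Step 3: current leaves = {3,7,10,11}. Remove leaf 3 (neighbor: 6).
Step 4: current leaves = {7,10,11}. Remove leaf 7 (neighbor: 8).
Step 5: current leaves = {8,10,11}. Remove leaf 8 (neighbor: 9).
Step 6: current leaves = {10,11}. Remove leaf 10 (neighbor: 9).

Answer: 10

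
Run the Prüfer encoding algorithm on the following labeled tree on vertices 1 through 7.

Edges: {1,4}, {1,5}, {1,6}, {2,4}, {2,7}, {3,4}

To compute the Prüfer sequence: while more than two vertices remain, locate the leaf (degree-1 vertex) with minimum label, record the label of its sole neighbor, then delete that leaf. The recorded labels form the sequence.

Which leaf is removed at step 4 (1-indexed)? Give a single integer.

Step 1: current leaves = {3,5,6,7}. Remove leaf 3 (neighbor: 4).
Step 2: current leaves = {5,6,7}. Remove leaf 5 (neighbor: 1).
Step 3: current leaves = {6,7}. Remove leaf 6 (neighbor: 1).
Step 4: current leaves = {1,7}. Remove leaf 1 (neighbor: 4).

Answer: 1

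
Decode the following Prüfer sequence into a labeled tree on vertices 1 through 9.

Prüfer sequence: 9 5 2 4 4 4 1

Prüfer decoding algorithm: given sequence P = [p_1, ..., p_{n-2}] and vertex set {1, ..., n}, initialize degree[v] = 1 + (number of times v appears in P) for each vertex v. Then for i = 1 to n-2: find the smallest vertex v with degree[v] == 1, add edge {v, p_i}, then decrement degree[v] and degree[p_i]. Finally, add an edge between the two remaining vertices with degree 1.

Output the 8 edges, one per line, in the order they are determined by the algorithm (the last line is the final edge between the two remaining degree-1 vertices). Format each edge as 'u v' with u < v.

Initial degrees: {1:2, 2:2, 3:1, 4:4, 5:2, 6:1, 7:1, 8:1, 9:2}
Step 1: smallest deg-1 vertex = 3, p_1 = 9. Add edge {3,9}. Now deg[3]=0, deg[9]=1.
Step 2: smallest deg-1 vertex = 6, p_2 = 5. Add edge {5,6}. Now deg[6]=0, deg[5]=1.
Step 3: smallest deg-1 vertex = 5, p_3 = 2. Add edge {2,5}. Now deg[5]=0, deg[2]=1.
Step 4: smallest deg-1 vertex = 2, p_4 = 4. Add edge {2,4}. Now deg[2]=0, deg[4]=3.
Step 5: smallest deg-1 vertex = 7, p_5 = 4. Add edge {4,7}. Now deg[7]=0, deg[4]=2.
Step 6: smallest deg-1 vertex = 8, p_6 = 4. Add edge {4,8}. Now deg[8]=0, deg[4]=1.
Step 7: smallest deg-1 vertex = 4, p_7 = 1. Add edge {1,4}. Now deg[4]=0, deg[1]=1.
Final: two remaining deg-1 vertices are 1, 9. Add edge {1,9}.

Answer: 3 9
5 6
2 5
2 4
4 7
4 8
1 4
1 9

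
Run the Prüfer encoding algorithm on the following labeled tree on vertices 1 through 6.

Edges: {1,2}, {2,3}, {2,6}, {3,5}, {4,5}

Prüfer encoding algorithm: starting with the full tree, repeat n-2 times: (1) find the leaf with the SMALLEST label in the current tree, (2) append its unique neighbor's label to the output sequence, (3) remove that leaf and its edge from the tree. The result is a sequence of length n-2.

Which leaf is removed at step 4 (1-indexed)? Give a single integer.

Answer: 3

Derivation:
Step 1: current leaves = {1,4,6}. Remove leaf 1 (neighbor: 2).
Step 2: current leaves = {4,6}. Remove leaf 4 (neighbor: 5).
Step 3: current leaves = {5,6}. Remove leaf 5 (neighbor: 3).
Step 4: current leaves = {3,6}. Remove leaf 3 (neighbor: 2).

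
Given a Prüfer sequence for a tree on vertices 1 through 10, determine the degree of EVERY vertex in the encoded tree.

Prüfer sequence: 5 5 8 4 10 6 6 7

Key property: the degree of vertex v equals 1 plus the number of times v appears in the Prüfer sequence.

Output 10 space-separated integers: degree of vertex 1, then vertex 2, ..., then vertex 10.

p_1 = 5: count[5] becomes 1
p_2 = 5: count[5] becomes 2
p_3 = 8: count[8] becomes 1
p_4 = 4: count[4] becomes 1
p_5 = 10: count[10] becomes 1
p_6 = 6: count[6] becomes 1
p_7 = 6: count[6] becomes 2
p_8 = 7: count[7] becomes 1
Degrees (1 + count): deg[1]=1+0=1, deg[2]=1+0=1, deg[3]=1+0=1, deg[4]=1+1=2, deg[5]=1+2=3, deg[6]=1+2=3, deg[7]=1+1=2, deg[8]=1+1=2, deg[9]=1+0=1, deg[10]=1+1=2

Answer: 1 1 1 2 3 3 2 2 1 2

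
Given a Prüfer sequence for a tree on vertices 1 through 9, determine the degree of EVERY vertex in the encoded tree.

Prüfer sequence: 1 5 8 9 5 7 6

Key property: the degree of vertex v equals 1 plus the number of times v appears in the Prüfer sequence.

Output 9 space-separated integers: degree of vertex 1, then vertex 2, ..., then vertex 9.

p_1 = 1: count[1] becomes 1
p_2 = 5: count[5] becomes 1
p_3 = 8: count[8] becomes 1
p_4 = 9: count[9] becomes 1
p_5 = 5: count[5] becomes 2
p_6 = 7: count[7] becomes 1
p_7 = 6: count[6] becomes 1
Degrees (1 + count): deg[1]=1+1=2, deg[2]=1+0=1, deg[3]=1+0=1, deg[4]=1+0=1, deg[5]=1+2=3, deg[6]=1+1=2, deg[7]=1+1=2, deg[8]=1+1=2, deg[9]=1+1=2

Answer: 2 1 1 1 3 2 2 2 2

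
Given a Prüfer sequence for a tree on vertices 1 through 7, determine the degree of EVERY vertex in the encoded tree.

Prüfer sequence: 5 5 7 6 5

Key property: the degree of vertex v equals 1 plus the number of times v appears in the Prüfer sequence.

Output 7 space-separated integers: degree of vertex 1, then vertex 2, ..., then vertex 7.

p_1 = 5: count[5] becomes 1
p_2 = 5: count[5] becomes 2
p_3 = 7: count[7] becomes 1
p_4 = 6: count[6] becomes 1
p_5 = 5: count[5] becomes 3
Degrees (1 + count): deg[1]=1+0=1, deg[2]=1+0=1, deg[3]=1+0=1, deg[4]=1+0=1, deg[5]=1+3=4, deg[6]=1+1=2, deg[7]=1+1=2

Answer: 1 1 1 1 4 2 2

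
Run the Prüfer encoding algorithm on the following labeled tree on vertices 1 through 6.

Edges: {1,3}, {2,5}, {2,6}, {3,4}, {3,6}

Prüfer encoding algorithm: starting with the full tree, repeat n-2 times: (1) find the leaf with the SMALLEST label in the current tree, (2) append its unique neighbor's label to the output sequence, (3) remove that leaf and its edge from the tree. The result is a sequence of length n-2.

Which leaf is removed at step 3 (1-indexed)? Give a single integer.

Answer: 3

Derivation:
Step 1: current leaves = {1,4,5}. Remove leaf 1 (neighbor: 3).
Step 2: current leaves = {4,5}. Remove leaf 4 (neighbor: 3).
Step 3: current leaves = {3,5}. Remove leaf 3 (neighbor: 6).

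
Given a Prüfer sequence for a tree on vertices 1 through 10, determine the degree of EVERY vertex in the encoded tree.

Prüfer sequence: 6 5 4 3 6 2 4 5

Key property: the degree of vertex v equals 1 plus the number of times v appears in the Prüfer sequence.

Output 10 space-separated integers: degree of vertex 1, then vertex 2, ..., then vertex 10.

p_1 = 6: count[6] becomes 1
p_2 = 5: count[5] becomes 1
p_3 = 4: count[4] becomes 1
p_4 = 3: count[3] becomes 1
p_5 = 6: count[6] becomes 2
p_6 = 2: count[2] becomes 1
p_7 = 4: count[4] becomes 2
p_8 = 5: count[5] becomes 2
Degrees (1 + count): deg[1]=1+0=1, deg[2]=1+1=2, deg[3]=1+1=2, deg[4]=1+2=3, deg[5]=1+2=3, deg[6]=1+2=3, deg[7]=1+0=1, deg[8]=1+0=1, deg[9]=1+0=1, deg[10]=1+0=1

Answer: 1 2 2 3 3 3 1 1 1 1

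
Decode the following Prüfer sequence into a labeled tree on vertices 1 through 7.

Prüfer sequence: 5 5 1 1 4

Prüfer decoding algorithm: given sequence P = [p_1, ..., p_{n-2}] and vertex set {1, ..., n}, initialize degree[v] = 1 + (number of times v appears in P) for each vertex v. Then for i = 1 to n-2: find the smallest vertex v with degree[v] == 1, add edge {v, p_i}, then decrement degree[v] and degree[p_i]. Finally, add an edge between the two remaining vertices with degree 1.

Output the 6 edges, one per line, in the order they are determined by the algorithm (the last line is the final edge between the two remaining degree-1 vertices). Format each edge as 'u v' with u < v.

Answer: 2 5
3 5
1 5
1 6
1 4
4 7

Derivation:
Initial degrees: {1:3, 2:1, 3:1, 4:2, 5:3, 6:1, 7:1}
Step 1: smallest deg-1 vertex = 2, p_1 = 5. Add edge {2,5}. Now deg[2]=0, deg[5]=2.
Step 2: smallest deg-1 vertex = 3, p_2 = 5. Add edge {3,5}. Now deg[3]=0, deg[5]=1.
Step 3: smallest deg-1 vertex = 5, p_3 = 1. Add edge {1,5}. Now deg[5]=0, deg[1]=2.
Step 4: smallest deg-1 vertex = 6, p_4 = 1. Add edge {1,6}. Now deg[6]=0, deg[1]=1.
Step 5: smallest deg-1 vertex = 1, p_5 = 4. Add edge {1,4}. Now deg[1]=0, deg[4]=1.
Final: two remaining deg-1 vertices are 4, 7. Add edge {4,7}.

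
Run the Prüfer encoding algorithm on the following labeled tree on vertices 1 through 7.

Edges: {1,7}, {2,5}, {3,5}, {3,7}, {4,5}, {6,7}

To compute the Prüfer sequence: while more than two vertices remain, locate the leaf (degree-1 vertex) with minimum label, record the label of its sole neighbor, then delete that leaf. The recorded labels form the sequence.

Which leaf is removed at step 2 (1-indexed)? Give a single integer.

Step 1: current leaves = {1,2,4,6}. Remove leaf 1 (neighbor: 7).
Step 2: current leaves = {2,4,6}. Remove leaf 2 (neighbor: 5).

Answer: 2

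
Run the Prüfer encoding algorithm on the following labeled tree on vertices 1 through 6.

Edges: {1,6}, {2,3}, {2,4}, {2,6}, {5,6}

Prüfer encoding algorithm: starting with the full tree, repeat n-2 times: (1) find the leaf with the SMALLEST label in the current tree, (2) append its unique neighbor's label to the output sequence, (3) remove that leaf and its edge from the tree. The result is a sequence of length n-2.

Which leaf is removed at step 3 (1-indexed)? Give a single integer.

Answer: 4

Derivation:
Step 1: current leaves = {1,3,4,5}. Remove leaf 1 (neighbor: 6).
Step 2: current leaves = {3,4,5}. Remove leaf 3 (neighbor: 2).
Step 3: current leaves = {4,5}. Remove leaf 4 (neighbor: 2).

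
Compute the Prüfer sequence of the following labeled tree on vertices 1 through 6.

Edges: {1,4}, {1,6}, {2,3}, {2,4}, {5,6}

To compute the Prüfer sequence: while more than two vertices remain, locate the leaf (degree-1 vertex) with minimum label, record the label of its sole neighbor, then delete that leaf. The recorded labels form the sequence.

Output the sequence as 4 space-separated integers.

Answer: 2 4 1 6

Derivation:
Step 1: leaves = {3,5}. Remove smallest leaf 3, emit neighbor 2.
Step 2: leaves = {2,5}. Remove smallest leaf 2, emit neighbor 4.
Step 3: leaves = {4,5}. Remove smallest leaf 4, emit neighbor 1.
Step 4: leaves = {1,5}. Remove smallest leaf 1, emit neighbor 6.
Done: 2 vertices remain (5, 6). Sequence = [2 4 1 6]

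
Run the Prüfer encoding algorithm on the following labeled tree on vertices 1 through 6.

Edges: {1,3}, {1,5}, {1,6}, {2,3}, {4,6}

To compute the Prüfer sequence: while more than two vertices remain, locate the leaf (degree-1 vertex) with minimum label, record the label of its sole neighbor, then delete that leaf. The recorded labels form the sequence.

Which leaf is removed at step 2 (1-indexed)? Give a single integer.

Answer: 3

Derivation:
Step 1: current leaves = {2,4,5}. Remove leaf 2 (neighbor: 3).
Step 2: current leaves = {3,4,5}. Remove leaf 3 (neighbor: 1).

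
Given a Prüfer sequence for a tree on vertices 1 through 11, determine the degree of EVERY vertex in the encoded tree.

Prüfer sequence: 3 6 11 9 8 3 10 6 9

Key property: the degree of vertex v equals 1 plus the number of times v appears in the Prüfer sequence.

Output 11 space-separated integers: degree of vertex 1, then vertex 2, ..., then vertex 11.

p_1 = 3: count[3] becomes 1
p_2 = 6: count[6] becomes 1
p_3 = 11: count[11] becomes 1
p_4 = 9: count[9] becomes 1
p_5 = 8: count[8] becomes 1
p_6 = 3: count[3] becomes 2
p_7 = 10: count[10] becomes 1
p_8 = 6: count[6] becomes 2
p_9 = 9: count[9] becomes 2
Degrees (1 + count): deg[1]=1+0=1, deg[2]=1+0=1, deg[3]=1+2=3, deg[4]=1+0=1, deg[5]=1+0=1, deg[6]=1+2=3, deg[7]=1+0=1, deg[8]=1+1=2, deg[9]=1+2=3, deg[10]=1+1=2, deg[11]=1+1=2

Answer: 1 1 3 1 1 3 1 2 3 2 2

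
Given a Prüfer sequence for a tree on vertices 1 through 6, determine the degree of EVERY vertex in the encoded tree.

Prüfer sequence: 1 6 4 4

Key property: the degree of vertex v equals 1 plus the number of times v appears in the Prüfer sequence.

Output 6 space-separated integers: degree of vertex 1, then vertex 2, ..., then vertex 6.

Answer: 2 1 1 3 1 2

Derivation:
p_1 = 1: count[1] becomes 1
p_2 = 6: count[6] becomes 1
p_3 = 4: count[4] becomes 1
p_4 = 4: count[4] becomes 2
Degrees (1 + count): deg[1]=1+1=2, deg[2]=1+0=1, deg[3]=1+0=1, deg[4]=1+2=3, deg[5]=1+0=1, deg[6]=1+1=2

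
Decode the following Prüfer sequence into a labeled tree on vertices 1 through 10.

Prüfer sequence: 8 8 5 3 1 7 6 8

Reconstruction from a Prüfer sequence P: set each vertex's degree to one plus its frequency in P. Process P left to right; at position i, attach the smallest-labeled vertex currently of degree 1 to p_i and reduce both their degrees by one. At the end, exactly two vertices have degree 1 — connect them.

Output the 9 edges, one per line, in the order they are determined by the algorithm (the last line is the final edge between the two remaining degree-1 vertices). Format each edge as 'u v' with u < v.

Initial degrees: {1:2, 2:1, 3:2, 4:1, 5:2, 6:2, 7:2, 8:4, 9:1, 10:1}
Step 1: smallest deg-1 vertex = 2, p_1 = 8. Add edge {2,8}. Now deg[2]=0, deg[8]=3.
Step 2: smallest deg-1 vertex = 4, p_2 = 8. Add edge {4,8}. Now deg[4]=0, deg[8]=2.
Step 3: smallest deg-1 vertex = 9, p_3 = 5. Add edge {5,9}. Now deg[9]=0, deg[5]=1.
Step 4: smallest deg-1 vertex = 5, p_4 = 3. Add edge {3,5}. Now deg[5]=0, deg[3]=1.
Step 5: smallest deg-1 vertex = 3, p_5 = 1. Add edge {1,3}. Now deg[3]=0, deg[1]=1.
Step 6: smallest deg-1 vertex = 1, p_6 = 7. Add edge {1,7}. Now deg[1]=0, deg[7]=1.
Step 7: smallest deg-1 vertex = 7, p_7 = 6. Add edge {6,7}. Now deg[7]=0, deg[6]=1.
Step 8: smallest deg-1 vertex = 6, p_8 = 8. Add edge {6,8}. Now deg[6]=0, deg[8]=1.
Final: two remaining deg-1 vertices are 8, 10. Add edge {8,10}.

Answer: 2 8
4 8
5 9
3 5
1 3
1 7
6 7
6 8
8 10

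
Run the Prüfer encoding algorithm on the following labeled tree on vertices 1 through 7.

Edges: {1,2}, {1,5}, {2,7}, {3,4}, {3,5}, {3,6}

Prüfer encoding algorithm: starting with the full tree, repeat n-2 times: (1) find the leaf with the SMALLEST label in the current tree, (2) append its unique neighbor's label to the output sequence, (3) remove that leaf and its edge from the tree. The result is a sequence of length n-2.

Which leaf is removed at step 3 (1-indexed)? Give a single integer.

Answer: 3

Derivation:
Step 1: current leaves = {4,6,7}. Remove leaf 4 (neighbor: 3).
Step 2: current leaves = {6,7}. Remove leaf 6 (neighbor: 3).
Step 3: current leaves = {3,7}. Remove leaf 3 (neighbor: 5).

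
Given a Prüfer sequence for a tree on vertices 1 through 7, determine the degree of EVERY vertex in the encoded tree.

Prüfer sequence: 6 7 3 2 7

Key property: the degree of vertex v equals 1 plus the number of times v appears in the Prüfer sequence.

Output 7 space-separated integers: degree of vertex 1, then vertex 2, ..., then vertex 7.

Answer: 1 2 2 1 1 2 3

Derivation:
p_1 = 6: count[6] becomes 1
p_2 = 7: count[7] becomes 1
p_3 = 3: count[3] becomes 1
p_4 = 2: count[2] becomes 1
p_5 = 7: count[7] becomes 2
Degrees (1 + count): deg[1]=1+0=1, deg[2]=1+1=2, deg[3]=1+1=2, deg[4]=1+0=1, deg[5]=1+0=1, deg[6]=1+1=2, deg[7]=1+2=3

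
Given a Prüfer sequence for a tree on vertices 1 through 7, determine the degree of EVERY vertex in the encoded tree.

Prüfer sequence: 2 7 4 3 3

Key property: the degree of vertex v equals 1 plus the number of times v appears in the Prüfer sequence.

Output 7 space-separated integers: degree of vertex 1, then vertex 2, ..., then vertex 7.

p_1 = 2: count[2] becomes 1
p_2 = 7: count[7] becomes 1
p_3 = 4: count[4] becomes 1
p_4 = 3: count[3] becomes 1
p_5 = 3: count[3] becomes 2
Degrees (1 + count): deg[1]=1+0=1, deg[2]=1+1=2, deg[3]=1+2=3, deg[4]=1+1=2, deg[5]=1+0=1, deg[6]=1+0=1, deg[7]=1+1=2

Answer: 1 2 3 2 1 1 2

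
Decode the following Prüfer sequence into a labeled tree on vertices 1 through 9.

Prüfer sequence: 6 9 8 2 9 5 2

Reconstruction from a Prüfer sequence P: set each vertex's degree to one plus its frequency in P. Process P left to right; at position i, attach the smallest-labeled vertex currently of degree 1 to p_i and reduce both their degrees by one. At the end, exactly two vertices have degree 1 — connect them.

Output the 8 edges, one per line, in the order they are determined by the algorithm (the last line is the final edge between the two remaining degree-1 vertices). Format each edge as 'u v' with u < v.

Answer: 1 6
3 9
4 8
2 6
7 9
5 8
2 5
2 9

Derivation:
Initial degrees: {1:1, 2:3, 3:1, 4:1, 5:2, 6:2, 7:1, 8:2, 9:3}
Step 1: smallest deg-1 vertex = 1, p_1 = 6. Add edge {1,6}. Now deg[1]=0, deg[6]=1.
Step 2: smallest deg-1 vertex = 3, p_2 = 9. Add edge {3,9}. Now deg[3]=0, deg[9]=2.
Step 3: smallest deg-1 vertex = 4, p_3 = 8. Add edge {4,8}. Now deg[4]=0, deg[8]=1.
Step 4: smallest deg-1 vertex = 6, p_4 = 2. Add edge {2,6}. Now deg[6]=0, deg[2]=2.
Step 5: smallest deg-1 vertex = 7, p_5 = 9. Add edge {7,9}. Now deg[7]=0, deg[9]=1.
Step 6: smallest deg-1 vertex = 8, p_6 = 5. Add edge {5,8}. Now deg[8]=0, deg[5]=1.
Step 7: smallest deg-1 vertex = 5, p_7 = 2. Add edge {2,5}. Now deg[5]=0, deg[2]=1.
Final: two remaining deg-1 vertices are 2, 9. Add edge {2,9}.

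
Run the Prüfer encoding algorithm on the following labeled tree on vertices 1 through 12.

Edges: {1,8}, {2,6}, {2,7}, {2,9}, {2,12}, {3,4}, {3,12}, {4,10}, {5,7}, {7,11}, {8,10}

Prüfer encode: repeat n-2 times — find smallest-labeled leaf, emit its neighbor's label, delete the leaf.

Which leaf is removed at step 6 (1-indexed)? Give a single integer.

Answer: 10

Derivation:
Step 1: current leaves = {1,5,6,9,11}. Remove leaf 1 (neighbor: 8).
Step 2: current leaves = {5,6,8,9,11}. Remove leaf 5 (neighbor: 7).
Step 3: current leaves = {6,8,9,11}. Remove leaf 6 (neighbor: 2).
Step 4: current leaves = {8,9,11}. Remove leaf 8 (neighbor: 10).
Step 5: current leaves = {9,10,11}. Remove leaf 9 (neighbor: 2).
Step 6: current leaves = {10,11}. Remove leaf 10 (neighbor: 4).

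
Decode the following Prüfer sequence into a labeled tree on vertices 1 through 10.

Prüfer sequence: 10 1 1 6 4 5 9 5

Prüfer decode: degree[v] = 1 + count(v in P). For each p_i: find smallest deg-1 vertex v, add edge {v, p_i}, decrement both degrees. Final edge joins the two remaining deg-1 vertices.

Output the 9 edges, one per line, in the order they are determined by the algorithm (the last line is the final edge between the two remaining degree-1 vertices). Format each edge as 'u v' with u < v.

Initial degrees: {1:3, 2:1, 3:1, 4:2, 5:3, 6:2, 7:1, 8:1, 9:2, 10:2}
Step 1: smallest deg-1 vertex = 2, p_1 = 10. Add edge {2,10}. Now deg[2]=0, deg[10]=1.
Step 2: smallest deg-1 vertex = 3, p_2 = 1. Add edge {1,3}. Now deg[3]=0, deg[1]=2.
Step 3: smallest deg-1 vertex = 7, p_3 = 1. Add edge {1,7}. Now deg[7]=0, deg[1]=1.
Step 4: smallest deg-1 vertex = 1, p_4 = 6. Add edge {1,6}. Now deg[1]=0, deg[6]=1.
Step 5: smallest deg-1 vertex = 6, p_5 = 4. Add edge {4,6}. Now deg[6]=0, deg[4]=1.
Step 6: smallest deg-1 vertex = 4, p_6 = 5. Add edge {4,5}. Now deg[4]=0, deg[5]=2.
Step 7: smallest deg-1 vertex = 8, p_7 = 9. Add edge {8,9}. Now deg[8]=0, deg[9]=1.
Step 8: smallest deg-1 vertex = 9, p_8 = 5. Add edge {5,9}. Now deg[9]=0, deg[5]=1.
Final: two remaining deg-1 vertices are 5, 10. Add edge {5,10}.

Answer: 2 10
1 3
1 7
1 6
4 6
4 5
8 9
5 9
5 10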